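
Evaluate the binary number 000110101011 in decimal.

Sum of powers of 2 for each 1-bit:
2^0 + 2^1 + 2^3 + 2^5 + 2^7 + 2^8
= 1 + 2 + 8 + 32 + 128 + 256
= 427



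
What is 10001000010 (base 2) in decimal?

Sum of powers of 2 for each 1-bit:
2^1 + 2^6 + 2^10
= 2 + 64 + 1024
= 1090



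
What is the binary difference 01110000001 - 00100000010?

Method 1 - Direct subtraction (column by column from the right: bit − bit − borrow-in; if negative, add 2 and borrow 1 from the next column):
borrow: 00011111100
        01110000001
-       00100000010
-------------------
        01001111111

Method 2 - Add two's complement:
Two's complement of 00100000010: invert → 11011111101, add 1 → 11011111110
  01110000001
+ 11011111110
-------------
 101001111111  (end carry out of the top bit = 1)
Discarding the end carry: 01001111111
Decimal check:
  01110000001 = 512 + 256 + 128 + 1 = 897
  00100000010 = 256 + 2 = 258
  897 - 258 = 639, and 01001111111 = 512 + 64 + 32 + 16 + 8 + 4 + 2 + 1 = 639 ✓



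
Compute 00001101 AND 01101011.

AND: 1 only when both bits are 1
  00001101
& 01101011
----------
  00001001
Decimal: 13 & 107 = 9



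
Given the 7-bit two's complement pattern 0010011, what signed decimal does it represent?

Binary: 0010011
Sign bit: 0 (non-negative)
Read directly as an unsigned value:
0010011 = 16 + 2 + 1 = 19
Value: 19



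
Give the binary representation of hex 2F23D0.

Convert each hex digit to 4 bits:
  2 = 0010
  F = 1111
  2 = 0010
  3 = 0011
  D = 1101
  0 = 0000
Concatenate: 001011110010001111010000



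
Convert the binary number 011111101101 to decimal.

Sum of powers of 2 for each 1-bit:
2^0 + 2^2 + 2^3 + 2^5 + 2^6 + 2^7 + 2^8 + 2^9 + 2^10
= 1 + 4 + 8 + 32 + 64 + 128 + 256 + 512 + 1024
= 2029



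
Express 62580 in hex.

Using repeated division by 16 (digits 10–15 are A–F):
62580 ÷ 16 = 3911 remainder 4
3911 ÷ 16 = 244 remainder 7
244 ÷ 16 = 15 remainder 4
15 ÷ 16 = 0 remainder 15 (F)
Reading remainders bottom to top: F474



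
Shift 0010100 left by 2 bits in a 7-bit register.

Original: 0010100 (decimal 20)
Shift left by 2 positions
Append 2 zeros on the right
Result: 1010000 (decimal 80)
Equivalent: 20 << 2 = 20 × 2^2 = 80



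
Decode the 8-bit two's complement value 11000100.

Binary: 11000100
Sign bit: 1 (negative)
Invert: 00111011
Add 1:  00111100
Magnitude: 00111100 = 32 + 16 + 8 + 4 = 60
Value: -60



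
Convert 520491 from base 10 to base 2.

Using repeated division by 2:
520491 ÷ 2 = 260245 remainder 1
260245 ÷ 2 = 130122 remainder 1
130122 ÷ 2 = 65061 remainder 0
65061 ÷ 2 = 32530 remainder 1
32530 ÷ 2 = 16265 remainder 0
16265 ÷ 2 = 8132 remainder 1
8132 ÷ 2 = 4066 remainder 0
4066 ÷ 2 = 2033 remainder 0
2033 ÷ 2 = 1016 remainder 1
1016 ÷ 2 = 508 remainder 0
508 ÷ 2 = 254 remainder 0
254 ÷ 2 = 127 remainder 0
127 ÷ 2 = 63 remainder 1
63 ÷ 2 = 31 remainder 1
31 ÷ 2 = 15 remainder 1
15 ÷ 2 = 7 remainder 1
7 ÷ 2 = 3 remainder 1
3 ÷ 2 = 1 remainder 1
1 ÷ 2 = 0 remainder 1
Reading remainders bottom to top: 1111111000100101011



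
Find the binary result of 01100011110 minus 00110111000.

Method 1 - Direct subtraction (column by column from the right: bit − bit − borrow-in; if negative, add 2 and borrow 1 from the next column):
borrow: 01111000000
        01100011110
-       00110111000
-------------------
        00101100110

Method 2 - Add two's complement:
Two's complement of 00110111000: invert → 11001000111, add 1 → 11001001000
  01100011110
+ 11001001000
-------------
 100101100110  (end carry out of the top bit = 1)
Discarding the end carry: 00101100110
Decimal check:
  01100011110 = 512 + 256 + 16 + 8 + 4 + 2 = 798
  00110111000 = 256 + 128 + 32 + 16 + 8 = 440
  798 - 440 = 358, and 00101100110 = 256 + 64 + 32 + 4 + 2 = 358 ✓



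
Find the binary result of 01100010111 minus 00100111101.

Method 1 - Direct subtraction (column by column from the right: bit − bit − borrow-in; if negative, add 2 and borrow 1 from the next column):
borrow: 01111110000
        01100010111
-       00100111101
-------------------
        00111011010

Method 2 - Add two's complement:
Two's complement of 00100111101: invert → 11011000010, add 1 → 11011000011
  01100010111
+ 11011000011
-------------
 100111011010  (end carry out of the top bit = 1)
Discarding the end carry: 00111011010
Decimal check:
  01100010111 = 512 + 256 + 16 + 4 + 2 + 1 = 791
  00100111101 = 256 + 32 + 16 + 8 + 4 + 1 = 317
  791 - 317 = 474, and 00111011010 = 256 + 128 + 64 + 16 + 8 + 2 = 474 ✓



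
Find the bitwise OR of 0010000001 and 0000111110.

OR: 1 when either bit is 1
  0010000001
| 0000111110
------------
  0010111111
Decimal: 129 | 62 = 191



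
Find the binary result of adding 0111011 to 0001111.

Add column by column from the right: bit + bit + carry-in; write the sum mod 2, carry 1 when the sum is 2 or 3.
carry:  1111110
        0111011
+       0001111
---------------
       01001010
(the carry out of the leftmost column, 0, becomes the leading bit)
Decimal check:
  0111011 = 32 + 16 + 8 + 2 + 1 = 59
  0001111 = 8 + 4 + 2 + 1 = 15
  59 + 15 = 74, and 01001010 = 64 + 8 + 2 = 74 ✓



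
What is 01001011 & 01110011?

AND: 1 only when both bits are 1
  01001011
& 01110011
----------
  01000011
Decimal: 75 & 115 = 67



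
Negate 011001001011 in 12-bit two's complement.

Original: 011001001011
Step 1 - Invert all bits: 100110110100
Step 2 - Add 1: 100110110101
Verification: 011001001011 + 100110110101 = 1000000000000; discarding the end carry (carry out of the top bit) leaves the 12-bit value 000000000000, as required for x + (-x)



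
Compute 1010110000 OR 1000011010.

OR: 1 when either bit is 1
  1010110000
| 1000011010
------------
  1010111010
Decimal: 688 | 538 = 698



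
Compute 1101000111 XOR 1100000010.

XOR: 1 when bits differ
  1101000111
^ 1100000010
------------
  0001000101
Decimal: 839 ^ 770 = 69



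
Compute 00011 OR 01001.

OR: 1 when either bit is 1
  00011
| 01001
-------
  01011
Decimal: 3 | 9 = 11



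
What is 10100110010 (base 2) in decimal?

Sum of powers of 2 for each 1-bit:
2^1 + 2^4 + 2^5 + 2^8 + 2^10
= 2 + 16 + 32 + 256 + 1024
= 1330



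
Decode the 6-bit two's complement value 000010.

Binary: 000010
Sign bit: 0 (non-negative)
Read directly as an unsigned value:
000010 = 2
Value: 2



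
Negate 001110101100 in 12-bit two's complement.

Original: 001110101100
Step 1 - Invert all bits: 110001010011
Step 2 - Add 1: 110001010100
Verification: 001110101100 + 110001010100 = 1000000000000; discarding the end carry (carry out of the top bit) leaves the 12-bit value 000000000000, as required for x + (-x)



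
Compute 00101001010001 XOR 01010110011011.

XOR: 1 when bits differ
  00101001010001
^ 01010110011011
----------------
  01111111001010
Decimal: 2641 ^ 5531 = 8138



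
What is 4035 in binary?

Using repeated division by 2:
4035 ÷ 2 = 2017 remainder 1
2017 ÷ 2 = 1008 remainder 1
1008 ÷ 2 = 504 remainder 0
504 ÷ 2 = 252 remainder 0
252 ÷ 2 = 126 remainder 0
126 ÷ 2 = 63 remainder 0
63 ÷ 2 = 31 remainder 1
31 ÷ 2 = 15 remainder 1
15 ÷ 2 = 7 remainder 1
7 ÷ 2 = 3 remainder 1
3 ÷ 2 = 1 remainder 1
1 ÷ 2 = 0 remainder 1
Reading remainders bottom to top: 111111000011



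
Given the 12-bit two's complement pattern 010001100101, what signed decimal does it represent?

Binary: 010001100101
Sign bit: 0 (non-negative)
Read directly as an unsigned value:
010001100101 = 1024 + 64 + 32 + 4 + 1 = 1125
Value: 1125



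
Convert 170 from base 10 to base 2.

Using repeated division by 2:
170 ÷ 2 = 85 remainder 0
85 ÷ 2 = 42 remainder 1
42 ÷ 2 = 21 remainder 0
21 ÷ 2 = 10 remainder 1
10 ÷ 2 = 5 remainder 0
5 ÷ 2 = 2 remainder 1
2 ÷ 2 = 1 remainder 0
1 ÷ 2 = 0 remainder 1
Reading remainders bottom to top: 10101010



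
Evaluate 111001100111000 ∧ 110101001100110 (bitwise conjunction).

AND: 1 only when both bits are 1
  111001100111000
& 110101001100110
-----------------
  110001000100000
Decimal: 29496 & 27238 = 25120



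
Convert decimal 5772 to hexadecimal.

Using repeated division by 16 (digits 10–15 are A–F):
5772 ÷ 16 = 360 remainder 12 (C)
360 ÷ 16 = 22 remainder 8
22 ÷ 16 = 1 remainder 6
1 ÷ 16 = 0 remainder 1
Reading remainders bottom to top: 168C



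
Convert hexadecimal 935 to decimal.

Expand by place value (powers of 16):
935 = 9 × 16^2 + 3 × 16^1 + 5 × 16^0
= 9 × 256 + 3 × 16 + 5 × 1
= 2304 + 48 + 5
= 2357



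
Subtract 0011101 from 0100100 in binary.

Method 1 - Direct subtraction (column by column from the right: bit − bit − borrow-in; if negative, add 2 and borrow 1 from the next column):
borrow: 0111110
        0100100
-       0011101
---------------
        0000111

Method 2 - Add two's complement:
Two's complement of 0011101: invert → 1100010, add 1 → 1100011
  0100100
+ 1100011
---------
 10000111  (end carry out of the top bit = 1)
Discarding the end carry: 0000111
Decimal check:
  0100100 = 32 + 4 = 36
  0011101 = 16 + 8 + 4 + 1 = 29
  36 - 29 = 7, and 0000111 = 4 + 2 + 1 = 7 ✓



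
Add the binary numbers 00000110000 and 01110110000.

Add column by column from the right: bit + bit + carry-in; write the sum mod 2, carry 1 when the sum is 2 or 3.
carry:  00001100000
        00000110000
+       01110110000
-------------------
       001111100000
(the carry out of the leftmost column, 0, becomes the leading bit)
Decimal check:
  00000110000 = 32 + 16 = 48
  01110110000 = 512 + 256 + 128 + 32 + 16 = 944
  48 + 944 = 992, and 001111100000 = 512 + 256 + 128 + 64 + 32 = 992 ✓



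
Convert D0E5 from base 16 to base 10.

Expand by place value (powers of 16):
Digit values: D = 13, E = 14
D0E5 = 13 × 16^3 + 0 × 16^2 + 14 × 16^1 + 5 × 16^0
= 13 × 4096 + 0 × 256 + 14 × 16 + 5 × 1
= 53248 + 0 + 224 + 5
= 53477



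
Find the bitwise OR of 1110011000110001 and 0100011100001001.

OR: 1 when either bit is 1
  1110011000110001
| 0100011100001001
------------------
  1110011100111001
Decimal: 58929 | 18185 = 59193



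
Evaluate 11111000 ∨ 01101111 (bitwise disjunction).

OR: 1 when either bit is 1
  11111000
| 01101111
----------
  11111111
Decimal: 248 | 111 = 255



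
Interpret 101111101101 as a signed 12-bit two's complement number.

Binary: 101111101101
Sign bit: 1 (negative)
Invert: 010000010010
Add 1:  010000010011
Magnitude: 010000010011 = 1024 + 16 + 2 + 1 = 1043
Value: -1043



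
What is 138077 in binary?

Using repeated division by 2:
138077 ÷ 2 = 69038 remainder 1
69038 ÷ 2 = 34519 remainder 0
34519 ÷ 2 = 17259 remainder 1
17259 ÷ 2 = 8629 remainder 1
8629 ÷ 2 = 4314 remainder 1
4314 ÷ 2 = 2157 remainder 0
2157 ÷ 2 = 1078 remainder 1
1078 ÷ 2 = 539 remainder 0
539 ÷ 2 = 269 remainder 1
269 ÷ 2 = 134 remainder 1
134 ÷ 2 = 67 remainder 0
67 ÷ 2 = 33 remainder 1
33 ÷ 2 = 16 remainder 1
16 ÷ 2 = 8 remainder 0
8 ÷ 2 = 4 remainder 0
4 ÷ 2 = 2 remainder 0
2 ÷ 2 = 1 remainder 0
1 ÷ 2 = 0 remainder 1
Reading remainders bottom to top: 100001101101011101



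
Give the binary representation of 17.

Using repeated division by 2:
17 ÷ 2 = 8 remainder 1
8 ÷ 2 = 4 remainder 0
4 ÷ 2 = 2 remainder 0
2 ÷ 2 = 1 remainder 0
1 ÷ 2 = 0 remainder 1
Reading remainders bottom to top: 10001



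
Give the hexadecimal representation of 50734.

Using repeated division by 16 (digits 10–15 are A–F):
50734 ÷ 16 = 3170 remainder 14 (E)
3170 ÷ 16 = 198 remainder 2
198 ÷ 16 = 12 remainder 6
12 ÷ 16 = 0 remainder 12 (C)
Reading remainders bottom to top: C62E



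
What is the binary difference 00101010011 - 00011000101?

Method 1 - Direct subtraction (column by column from the right: bit − bit − borrow-in; if negative, add 2 and borrow 1 from the next column):
borrow: 00100011000
        00101010011
-       00011000101
-------------------
        00010001110

Method 2 - Add two's complement:
Two's complement of 00011000101: invert → 11100111010, add 1 → 11100111011
  00101010011
+ 11100111011
-------------
 100010001110  (end carry out of the top bit = 1)
Discarding the end carry: 00010001110
Decimal check:
  00101010011 = 256 + 64 + 16 + 2 + 1 = 339
  00011000101 = 128 + 64 + 4 + 1 = 197
  339 - 197 = 142, and 00010001110 = 128 + 8 + 4 + 2 = 142 ✓



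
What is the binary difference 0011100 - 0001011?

Method 1 - Direct subtraction (column by column from the right: bit − bit − borrow-in; if negative, add 2 and borrow 1 from the next column):
borrow: 0000110
        0011100
-       0001011
---------------
        0010001

Method 2 - Add two's complement:
Two's complement of 0001011: invert → 1110100, add 1 → 1110101
  0011100
+ 1110101
---------
 10010001  (end carry out of the top bit = 1)
Discarding the end carry: 0010001
Decimal check:
  0011100 = 16 + 8 + 4 = 28
  0001011 = 8 + 2 + 1 = 11
  28 - 11 = 17, and 0010001 = 16 + 1 = 17 ✓



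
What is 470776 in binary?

Using repeated division by 2:
470776 ÷ 2 = 235388 remainder 0
235388 ÷ 2 = 117694 remainder 0
117694 ÷ 2 = 58847 remainder 0
58847 ÷ 2 = 29423 remainder 1
29423 ÷ 2 = 14711 remainder 1
14711 ÷ 2 = 7355 remainder 1
7355 ÷ 2 = 3677 remainder 1
3677 ÷ 2 = 1838 remainder 1
1838 ÷ 2 = 919 remainder 0
919 ÷ 2 = 459 remainder 1
459 ÷ 2 = 229 remainder 1
229 ÷ 2 = 114 remainder 1
114 ÷ 2 = 57 remainder 0
57 ÷ 2 = 28 remainder 1
28 ÷ 2 = 14 remainder 0
14 ÷ 2 = 7 remainder 0
7 ÷ 2 = 3 remainder 1
3 ÷ 2 = 1 remainder 1
1 ÷ 2 = 0 remainder 1
Reading remainders bottom to top: 1110010111011111000



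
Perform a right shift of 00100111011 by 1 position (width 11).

Original: 00100111011 (decimal 315)
Shift right by 1 position
Drop the 1 low bit; fill with zero on the left
Result: 00010011101 (decimal 157)
Equivalent: 315 >> 1 = 315 ÷ 2^1 = 157



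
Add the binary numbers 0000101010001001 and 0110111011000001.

Add column by column from the right: bit + bit + carry-in; write the sum mod 2, carry 1 when the sum is 2 or 3.
carry:  0001110100000010
        0000101010001001
+       0110111011000001
------------------------
       00111100101001010
(the carry out of the leftmost column, 0, becomes the leading bit)
Decimal check:
  0000101010001001 = 2048 + 512 + 128 + 8 + 1 = 2697
  0110111011000001 = 16384 + 8192 + 2048 + 1024 + 512 + 128 + 64 + 1 = 28353
  2697 + 28353 = 31050, and 00111100101001010 = 16384 + 8192 + 4096 + 2048 + 256 + 64 + 8 + 2 = 31050 ✓



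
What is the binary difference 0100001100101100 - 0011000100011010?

Method 1 - Direct subtraction (column by column from the right: bit − bit − borrow-in; if negative, add 2 and borrow 1 from the next column):
borrow: 0110000000100100
        0100001100101100
-       0011000100011010
------------------------
        0001001000010010

Method 2 - Add two's complement:
Two's complement of 0011000100011010: invert → 1100111011100101, add 1 → 1100111011100110
  0100001100101100
+ 1100111011100110
------------------
 10001001000010010  (end carry out of the top bit = 1)
Discarding the end carry: 0001001000010010
Decimal check:
  0100001100101100 = 16384 + 512 + 256 + 32 + 8 + 4 = 17196
  0011000100011010 = 8192 + 4096 + 256 + 16 + 8 + 2 = 12570
  17196 - 12570 = 4626, and 0001001000010010 = 4096 + 512 + 16 + 2 = 4626 ✓



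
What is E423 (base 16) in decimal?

Expand by place value (powers of 16):
Digit values: E = 14
E423 = 14 × 16^3 + 4 × 16^2 + 2 × 16^1 + 3 × 16^0
= 14 × 4096 + 4 × 256 + 2 × 16 + 3 × 1
= 57344 + 1024 + 32 + 3
= 58403



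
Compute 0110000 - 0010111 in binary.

Method 1 - Direct subtraction (column by column from the right: bit − bit − borrow-in; if negative, add 2 and borrow 1 from the next column):
borrow: 0111110
        0110000
-       0010111
---------------
        0011001

Method 2 - Add two's complement:
Two's complement of 0010111: invert → 1101000, add 1 → 1101001
  0110000
+ 1101001
---------
 10011001  (end carry out of the top bit = 1)
Discarding the end carry: 0011001
Decimal check:
  0110000 = 32 + 16 = 48
  0010111 = 16 + 4 + 2 + 1 = 23
  48 - 23 = 25, and 0011001 = 16 + 8 + 1 = 25 ✓



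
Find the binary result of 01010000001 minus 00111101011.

Method 1 - Direct subtraction (column by column from the right: bit − bit − borrow-in; if negative, add 2 and borrow 1 from the next column):
borrow: 01111111100
        01010000001
-       00111101011
-------------------
        00010010110

Method 2 - Add two's complement:
Two's complement of 00111101011: invert → 11000010100, add 1 → 11000010101
  01010000001
+ 11000010101
-------------
 100010010110  (end carry out of the top bit = 1)
Discarding the end carry: 00010010110
Decimal check:
  01010000001 = 512 + 128 + 1 = 641
  00111101011 = 256 + 128 + 64 + 32 + 8 + 2 + 1 = 491
  641 - 491 = 150, and 00010010110 = 128 + 16 + 4 + 2 = 150 ✓



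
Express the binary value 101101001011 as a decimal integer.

Sum of powers of 2 for each 1-bit:
2^0 + 2^1 + 2^3 + 2^6 + 2^8 + 2^9 + 2^11
= 1 + 2 + 8 + 64 + 256 + 512 + 2048
= 2891



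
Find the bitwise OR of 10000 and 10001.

OR: 1 when either bit is 1
  10000
| 10001
-------
  10001
Decimal: 16 | 17 = 17



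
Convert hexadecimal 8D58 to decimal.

Expand by place value (powers of 16):
Digit values: D = 13
8D58 = 8 × 16^3 + 13 × 16^2 + 5 × 16^1 + 8 × 16^0
= 8 × 4096 + 13 × 256 + 5 × 16 + 8 × 1
= 32768 + 3328 + 80 + 8
= 36184



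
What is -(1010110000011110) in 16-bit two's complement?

Original (sign bit 1, negative): 1010110000011110
Step 1 - Invert all bits: 0101001111100001
Step 2 - Add 1: 0101001111100010
Verification: 1010110000011110 + 0101001111100010 = 10000000000000000; discarding the end carry (carry out of the top bit) leaves the 16-bit value 0000000000000000, as required for x + (-x)



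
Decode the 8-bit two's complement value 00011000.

Binary: 00011000
Sign bit: 0 (non-negative)
Read directly as an unsigned value:
00011000 = 16 + 8 = 24
Value: 24



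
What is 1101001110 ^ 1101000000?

XOR: 1 when bits differ
  1101001110
^ 1101000000
------------
  0000001110
Decimal: 846 ^ 832 = 14



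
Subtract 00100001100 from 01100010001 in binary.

Method 1 - Direct subtraction (column by column from the right: bit − bit − borrow-in; if negative, add 2 and borrow 1 from the next column):
borrow: 00000011000
        01100010001
-       00100001100
-------------------
        01000000101

Method 2 - Add two's complement:
Two's complement of 00100001100: invert → 11011110011, add 1 → 11011110100
  01100010001
+ 11011110100
-------------
 101000000101  (end carry out of the top bit = 1)
Discarding the end carry: 01000000101
Decimal check:
  01100010001 = 512 + 256 + 16 + 1 = 785
  00100001100 = 256 + 8 + 4 = 268
  785 - 268 = 517, and 01000000101 = 512 + 4 + 1 = 517 ✓



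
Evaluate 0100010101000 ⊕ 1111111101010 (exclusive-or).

XOR: 1 when bits differ
  0100010101000
^ 1111111101010
---------------
  1011101000010
Decimal: 2216 ^ 8170 = 5954



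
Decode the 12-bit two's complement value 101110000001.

Binary: 101110000001
Sign bit: 1 (negative)
Invert: 010001111110
Add 1:  010001111111
Magnitude: 010001111111 = 1024 + 64 + 32 + 16 + 8 + 4 + 2 + 1 = 1151
Value: -1151



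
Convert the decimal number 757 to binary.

Using repeated division by 2:
757 ÷ 2 = 378 remainder 1
378 ÷ 2 = 189 remainder 0
189 ÷ 2 = 94 remainder 1
94 ÷ 2 = 47 remainder 0
47 ÷ 2 = 23 remainder 1
23 ÷ 2 = 11 remainder 1
11 ÷ 2 = 5 remainder 1
5 ÷ 2 = 2 remainder 1
2 ÷ 2 = 1 remainder 0
1 ÷ 2 = 0 remainder 1
Reading remainders bottom to top: 1011110101



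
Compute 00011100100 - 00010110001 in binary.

Method 1 - Direct subtraction (column by column from the right: bit − bit − borrow-in; if negative, add 2 and borrow 1 from the next column):
borrow: 00001100110
        00011100100
-       00010110001
-------------------
        00000110011

Method 2 - Add two's complement:
Two's complement of 00010110001: invert → 11101001110, add 1 → 11101001111
  00011100100
+ 11101001111
-------------
 100000110011  (end carry out of the top bit = 1)
Discarding the end carry: 00000110011
Decimal check:
  00011100100 = 128 + 64 + 32 + 4 = 228
  00010110001 = 128 + 32 + 16 + 1 = 177
  228 - 177 = 51, and 00000110011 = 32 + 16 + 2 + 1 = 51 ✓



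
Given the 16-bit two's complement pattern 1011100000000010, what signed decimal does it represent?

Binary: 1011100000000010
Sign bit: 1 (negative)
Invert: 0100011111111101
Add 1:  0100011111111110
Magnitude: 0100011111111110 = 16384 + 1024 + 512 + 256 + 128 + 64 + 32 + 16 + 8 + 4 + 2 = 18430
Value: -18430



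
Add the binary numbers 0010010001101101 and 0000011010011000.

Add column by column from the right: bit + bit + carry-in; write the sum mod 2, carry 1 when the sum is 2 or 3.
carry:  0000100111110000
        0010010001101101
+       0000011010011000
------------------------
       00010101100000101
(the carry out of the leftmost column, 0, becomes the leading bit)
Decimal check:
  0010010001101101 = 8192 + 1024 + 64 + 32 + 8 + 4 + 1 = 9325
  0000011010011000 = 1024 + 512 + 128 + 16 + 8 = 1688
  9325 + 1688 = 11013, and 00010101100000101 = 8192 + 2048 + 512 + 256 + 4 + 1 = 11013 ✓



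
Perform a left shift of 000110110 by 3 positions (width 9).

Original: 000110110 (decimal 54)
Shift left by 3 positions
Append 3 zeros on the right
Result: 110110000 (decimal 432)
Equivalent: 54 << 3 = 54 × 2^3 = 432



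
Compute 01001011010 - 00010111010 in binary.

Method 1 - Direct subtraction (column by column from the right: bit − bit − borrow-in; if negative, add 2 and borrow 1 from the next column):
borrow: 01101000000
        01001011010
-       00010111010
-------------------
        00110100000

Method 2 - Add two's complement:
Two's complement of 00010111010: invert → 11101000101, add 1 → 11101000110
  01001011010
+ 11101000110
-------------
 100110100000  (end carry out of the top bit = 1)
Discarding the end carry: 00110100000
Decimal check:
  01001011010 = 512 + 64 + 16 + 8 + 2 = 602
  00010111010 = 128 + 32 + 16 + 8 + 2 = 186
  602 - 186 = 416, and 00110100000 = 256 + 128 + 32 = 416 ✓



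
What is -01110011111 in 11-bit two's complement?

Original: 01110011111
Step 1 - Invert all bits: 10001100000
Step 2 - Add 1: 10001100001
Verification: 01110011111 + 10001100001 = 100000000000; discarding the end carry (carry out of the top bit) leaves the 11-bit value 00000000000, as required for x + (-x)



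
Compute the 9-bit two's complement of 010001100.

Original: 010001100
Step 1 - Invert all bits: 101110011
Step 2 - Add 1: 101110100
Verification: 010001100 + 101110100 = 1000000000; discarding the end carry (carry out of the top bit) leaves the 9-bit value 000000000, as required for x + (-x)



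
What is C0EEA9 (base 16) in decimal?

Expand by place value (powers of 16):
Digit values: C = 12, E = 14, A = 10
C0EEA9 = 12 × 16^5 + 0 × 16^4 + 14 × 16^3 + 14 × 16^2 + 10 × 16^1 + 9 × 16^0
= 12 × 1048576 + 0 × 65536 + 14 × 4096 + 14 × 256 + 10 × 16 + 9 × 1
= 12582912 + 0 + 57344 + 3584 + 160 + 9
= 12644009



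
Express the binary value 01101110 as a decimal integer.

Sum of powers of 2 for each 1-bit:
2^1 + 2^2 + 2^3 + 2^5 + 2^6
= 2 + 4 + 8 + 32 + 64
= 110



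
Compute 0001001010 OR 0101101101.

OR: 1 when either bit is 1
  0001001010
| 0101101101
------------
  0101101111
Decimal: 74 | 365 = 367



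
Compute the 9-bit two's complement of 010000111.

Original: 010000111
Step 1 - Invert all bits: 101111000
Step 2 - Add 1: 101111001
Verification: 010000111 + 101111001 = 1000000000; discarding the end carry (carry out of the top bit) leaves the 9-bit value 000000000, as required for x + (-x)



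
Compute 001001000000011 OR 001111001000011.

OR: 1 when either bit is 1
  001001000000011
| 001111001000011
-----------------
  001111001000011
Decimal: 4611 | 7747 = 7747



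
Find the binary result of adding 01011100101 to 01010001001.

Add column by column from the right: bit + bit + carry-in; write the sum mod 2, carry 1 when the sum is 2 or 3.
carry:  10100000010
        01011100101
+       01010001001
-------------------
       010101101110
(the carry out of the leftmost column, 0, becomes the leading bit)
Decimal check:
  01011100101 = 512 + 128 + 64 + 32 + 4 + 1 = 741
  01010001001 = 512 + 128 + 8 + 1 = 649
  741 + 649 = 1390, and 010101101110 = 1024 + 256 + 64 + 32 + 8 + 4 + 2 = 1390 ✓



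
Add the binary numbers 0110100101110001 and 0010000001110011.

Add column by column from the right: bit + bit + carry-in; write the sum mod 2, carry 1 when the sum is 2 or 3.
carry:  1100000011100110
        0110100101110001
+       0010000001110011
------------------------
       01000100111100100
(the carry out of the leftmost column, 0, becomes the leading bit)
Decimal check:
  0110100101110001 = 16384 + 8192 + 2048 + 256 + 64 + 32 + 16 + 1 = 26993
  0010000001110011 = 8192 + 64 + 32 + 16 + 2 + 1 = 8307
  26993 + 8307 = 35300, and 01000100111100100 = 32768 + 2048 + 256 + 128 + 64 + 32 + 4 = 35300 ✓



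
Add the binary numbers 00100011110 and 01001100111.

Add column by column from the right: bit + bit + carry-in; write the sum mod 2, carry 1 when the sum is 2 or 3.
carry:  00011111100
        00100011110
+       01001100111
-------------------
       001110000101
(the carry out of the leftmost column, 0, becomes the leading bit)
Decimal check:
  00100011110 = 256 + 16 + 8 + 4 + 2 = 286
  01001100111 = 512 + 64 + 32 + 4 + 2 + 1 = 615
  286 + 615 = 901, and 001110000101 = 512 + 256 + 128 + 4 + 1 = 901 ✓



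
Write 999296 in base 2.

Using repeated division by 2:
999296 ÷ 2 = 499648 remainder 0
499648 ÷ 2 = 249824 remainder 0
249824 ÷ 2 = 124912 remainder 0
124912 ÷ 2 = 62456 remainder 0
62456 ÷ 2 = 31228 remainder 0
31228 ÷ 2 = 15614 remainder 0
15614 ÷ 2 = 7807 remainder 0
7807 ÷ 2 = 3903 remainder 1
3903 ÷ 2 = 1951 remainder 1
1951 ÷ 2 = 975 remainder 1
975 ÷ 2 = 487 remainder 1
487 ÷ 2 = 243 remainder 1
243 ÷ 2 = 121 remainder 1
121 ÷ 2 = 60 remainder 1
60 ÷ 2 = 30 remainder 0
30 ÷ 2 = 15 remainder 0
15 ÷ 2 = 7 remainder 1
7 ÷ 2 = 3 remainder 1
3 ÷ 2 = 1 remainder 1
1 ÷ 2 = 0 remainder 1
Reading remainders bottom to top: 11110011111110000000



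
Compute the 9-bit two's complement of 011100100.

Original: 011100100
Step 1 - Invert all bits: 100011011
Step 2 - Add 1: 100011100
Verification: 011100100 + 100011100 = 1000000000; discarding the end carry (carry out of the top bit) leaves the 9-bit value 000000000, as required for x + (-x)



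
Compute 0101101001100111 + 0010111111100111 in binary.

Add column by column from the right: bit + bit + carry-in; write the sum mod 2, carry 1 when the sum is 2 or 3.
carry:  1111111111001110
        0101101001100111
+       0010111111100111
------------------------
       01000101001001110
(the carry out of the leftmost column, 0, becomes the leading bit)
Decimal check:
  0101101001100111 = 16384 + 4096 + 2048 + 512 + 64 + 32 + 4 + 2 + 1 = 23143
  0010111111100111 = 8192 + 2048 + 1024 + 512 + 256 + 128 + 64 + 32 + 4 + 2 + 1 = 12263
  23143 + 12263 = 35406, and 01000101001001110 = 32768 + 2048 + 512 + 64 + 8 + 4 + 2 = 35406 ✓



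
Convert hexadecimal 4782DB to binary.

Convert each hex digit to 4 bits:
  4 = 0100
  7 = 0111
  8 = 1000
  2 = 0010
  D = 1101
  B = 1011
Concatenate: 010001111000001011011011



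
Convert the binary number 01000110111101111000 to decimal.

Sum of powers of 2 for each 1-bit:
2^3 + 2^4 + 2^5 + 2^6 + 2^8 + 2^9 + 2^10 + 2^11 + 2^13 + 2^14 + 2^18
= 8 + 16 + 32 + 64 + 256 + 512 + 1024 + 2048 + 8192 + 16384 + 262144
= 290680



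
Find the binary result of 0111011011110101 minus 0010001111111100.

Method 1 - Direct subtraction (column by column from the right: bit − bit − borrow-in; if negative, add 2 and borrow 1 from the next column):
borrow: 0000011111110000
        0111011011110101
-       0010001111111100
------------------------
        0101001011111001

Method 2 - Add two's complement:
Two's complement of 0010001111111100: invert → 1101110000000011, add 1 → 1101110000000100
  0111011011110101
+ 1101110000000100
------------------
 10101001011111001  (end carry out of the top bit = 1)
Discarding the end carry: 0101001011111001
Decimal check:
  0111011011110101 = 16384 + 8192 + 4096 + 1024 + 512 + 128 + 64 + 32 + 16 + 4 + 1 = 30453
  0010001111111100 = 8192 + 512 + 256 + 128 + 64 + 32 + 16 + 8 + 4 = 9212
  30453 - 9212 = 21241, and 0101001011111001 = 16384 + 4096 + 512 + 128 + 64 + 32 + 16 + 8 + 1 = 21241 ✓



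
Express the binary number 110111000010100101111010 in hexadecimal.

Group into 4-bit nibbles from right:
  1101 = D
  1100 = C
  0010 = 2
  1001 = 9
  0111 = 7
  1010 = A
Result: DC297A



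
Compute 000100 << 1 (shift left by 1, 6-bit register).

Original: 000100 (decimal 4)
Shift left by 1 position
Append 1 zero on the right
Result: 001000 (decimal 8)
Equivalent: 4 << 1 = 4 × 2^1 = 8



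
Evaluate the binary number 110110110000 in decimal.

Sum of powers of 2 for each 1-bit:
2^4 + 2^5 + 2^7 + 2^8 + 2^10 + 2^11
= 16 + 32 + 128 + 256 + 1024 + 2048
= 3504



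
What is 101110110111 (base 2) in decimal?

Sum of powers of 2 for each 1-bit:
2^0 + 2^1 + 2^2 + 2^4 + 2^5 + 2^7 + 2^8 + 2^9 + 2^11
= 1 + 2 + 4 + 16 + 32 + 128 + 256 + 512 + 2048
= 2999



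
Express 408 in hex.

Using repeated division by 16 (digits 10–15 are A–F):
408 ÷ 16 = 25 remainder 8
25 ÷ 16 = 1 remainder 9
1 ÷ 16 = 0 remainder 1
Reading remainders bottom to top: 198



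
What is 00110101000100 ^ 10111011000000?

XOR: 1 when bits differ
  00110101000100
^ 10111011000000
----------------
  10001110000100
Decimal: 3396 ^ 11968 = 9092



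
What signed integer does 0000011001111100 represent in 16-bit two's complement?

Binary: 0000011001111100
Sign bit: 0 (non-negative)
Read directly as an unsigned value:
0000011001111100 = 1024 + 512 + 64 + 32 + 16 + 8 + 4 = 1660
Value: 1660



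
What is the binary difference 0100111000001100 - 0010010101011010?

Method 1 - Direct subtraction (column by column from the right: bit − bit − borrow-in; if negative, add 2 and borrow 1 from the next column):
borrow: 0100001111100100
        0100111000001100
-       0010010101011010
------------------------
        0010100010110010

Method 2 - Add two's complement:
Two's complement of 0010010101011010: invert → 1101101010100101, add 1 → 1101101010100110
  0100111000001100
+ 1101101010100110
------------------
 10010100010110010  (end carry out of the top bit = 1)
Discarding the end carry: 0010100010110010
Decimal check:
  0100111000001100 = 16384 + 2048 + 1024 + 512 + 8 + 4 = 19980
  0010010101011010 = 8192 + 1024 + 256 + 64 + 16 + 8 + 2 = 9562
  19980 - 9562 = 10418, and 0010100010110010 = 8192 + 2048 + 128 + 32 + 16 + 2 = 10418 ✓



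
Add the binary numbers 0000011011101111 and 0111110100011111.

Add column by column from the right: bit + bit + carry-in; write the sum mod 2, carry 1 when the sum is 2 or 3.
carry:  1111111111111110
        0000011011101111
+       0111110100011111
------------------------
       01000010000001110
(the carry out of the leftmost column, 0, becomes the leading bit)
Decimal check:
  0000011011101111 = 1024 + 512 + 128 + 64 + 32 + 8 + 4 + 2 + 1 = 1775
  0111110100011111 = 16384 + 8192 + 4096 + 2048 + 1024 + 256 + 16 + 8 + 4 + 2 + 1 = 32031
  1775 + 32031 = 33806, and 01000010000001110 = 32768 + 1024 + 8 + 4 + 2 = 33806 ✓



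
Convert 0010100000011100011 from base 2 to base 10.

Sum of powers of 2 for each 1-bit:
2^0 + 2^1 + 2^5 + 2^6 + 2^7 + 2^14 + 2^16
= 1 + 2 + 32 + 64 + 128 + 16384 + 65536
= 82147



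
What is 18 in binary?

Using repeated division by 2:
18 ÷ 2 = 9 remainder 0
9 ÷ 2 = 4 remainder 1
4 ÷ 2 = 2 remainder 0
2 ÷ 2 = 1 remainder 0
1 ÷ 2 = 0 remainder 1
Reading remainders bottom to top: 10010



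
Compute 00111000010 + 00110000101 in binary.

Add column by column from the right: bit + bit + carry-in; write the sum mod 2, carry 1 when the sum is 2 or 3.
carry:  01100000000
        00111000010
+       00110000101
-------------------
       001101000111
(the carry out of the leftmost column, 0, becomes the leading bit)
Decimal check:
  00111000010 = 256 + 128 + 64 + 2 = 450
  00110000101 = 256 + 128 + 4 + 1 = 389
  450 + 389 = 839, and 001101000111 = 512 + 256 + 64 + 4 + 2 + 1 = 839 ✓



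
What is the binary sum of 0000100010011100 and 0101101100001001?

Add column by column from the right: bit + bit + carry-in; write the sum mod 2, carry 1 when the sum is 2 or 3.
carry:  0011000000110000
        0000100010011100
+       0101101100001001
------------------------
       00110001110100101
(the carry out of the leftmost column, 0, becomes the leading bit)
Decimal check:
  0000100010011100 = 2048 + 128 + 16 + 8 + 4 = 2204
  0101101100001001 = 16384 + 4096 + 2048 + 512 + 256 + 8 + 1 = 23305
  2204 + 23305 = 25509, and 00110001110100101 = 16384 + 8192 + 512 + 256 + 128 + 32 + 4 + 1 = 25509 ✓



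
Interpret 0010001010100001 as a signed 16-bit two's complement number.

Binary: 0010001010100001
Sign bit: 0 (non-negative)
Read directly as an unsigned value:
0010001010100001 = 8192 + 512 + 128 + 32 + 1 = 8865
Value: 8865



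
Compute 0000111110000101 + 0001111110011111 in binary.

Add column by column from the right: bit + bit + carry-in; write the sum mod 2, carry 1 when the sum is 2 or 3.
carry:  0011111100111110
        0000111110000101
+       0001111110011111
------------------------
       00010111100100100
(the carry out of the leftmost column, 0, becomes the leading bit)
Decimal check:
  0000111110000101 = 2048 + 1024 + 512 + 256 + 128 + 4 + 1 = 3973
  0001111110011111 = 4096 + 2048 + 1024 + 512 + 256 + 128 + 16 + 8 + 4 + 2 + 1 = 8095
  3973 + 8095 = 12068, and 00010111100100100 = 8192 + 2048 + 1024 + 512 + 256 + 32 + 4 = 12068 ✓



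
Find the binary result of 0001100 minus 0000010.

Method 1 - Direct subtraction (column by column from the right: bit − bit − borrow-in; if negative, add 2 and borrow 1 from the next column):
borrow: 0000100
        0001100
-       0000010
---------------
        0001010

Method 2 - Add two's complement:
Two's complement of 0000010: invert → 1111101, add 1 → 1111110
  0001100
+ 1111110
---------
 10001010  (end carry out of the top bit = 1)
Discarding the end carry: 0001010
Decimal check:
  0001100 = 8 + 4 = 12
  0000010 = 2
  12 - 2 = 10, and 0001010 = 8 + 2 = 10 ✓



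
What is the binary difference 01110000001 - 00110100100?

Method 1 - Direct subtraction (column by column from the right: bit − bit − borrow-in; if negative, add 2 and borrow 1 from the next column):
borrow: 01111111000
        01110000001
-       00110100100
-------------------
        00111011101

Method 2 - Add two's complement:
Two's complement of 00110100100: invert → 11001011011, add 1 → 11001011100
  01110000001
+ 11001011100
-------------
 100111011101  (end carry out of the top bit = 1)
Discarding the end carry: 00111011101
Decimal check:
  01110000001 = 512 + 256 + 128 + 1 = 897
  00110100100 = 256 + 128 + 32 + 4 = 420
  897 - 420 = 477, and 00111011101 = 256 + 128 + 64 + 16 + 8 + 4 + 1 = 477 ✓



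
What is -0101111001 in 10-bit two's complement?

Original: 0101111001
Step 1 - Invert all bits: 1010000110
Step 2 - Add 1: 1010000111
Verification: 0101111001 + 1010000111 = 10000000000; discarding the end carry (carry out of the top bit) leaves the 10-bit value 0000000000, as required for x + (-x)



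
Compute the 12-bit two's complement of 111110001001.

Original (sign bit 1, negative): 111110001001
Step 1 - Invert all bits: 000001110110
Step 2 - Add 1: 000001110111
Verification: 111110001001 + 000001110111 = 1000000000000; discarding the end carry (carry out of the top bit) leaves the 12-bit value 000000000000, as required for x + (-x)



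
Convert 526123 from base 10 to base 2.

Using repeated division by 2:
526123 ÷ 2 = 263061 remainder 1
263061 ÷ 2 = 131530 remainder 1
131530 ÷ 2 = 65765 remainder 0
65765 ÷ 2 = 32882 remainder 1
32882 ÷ 2 = 16441 remainder 0
16441 ÷ 2 = 8220 remainder 1
8220 ÷ 2 = 4110 remainder 0
4110 ÷ 2 = 2055 remainder 0
2055 ÷ 2 = 1027 remainder 1
1027 ÷ 2 = 513 remainder 1
513 ÷ 2 = 256 remainder 1
256 ÷ 2 = 128 remainder 0
128 ÷ 2 = 64 remainder 0
64 ÷ 2 = 32 remainder 0
32 ÷ 2 = 16 remainder 0
16 ÷ 2 = 8 remainder 0
8 ÷ 2 = 4 remainder 0
4 ÷ 2 = 2 remainder 0
2 ÷ 2 = 1 remainder 0
1 ÷ 2 = 0 remainder 1
Reading remainders bottom to top: 10000000011100101011



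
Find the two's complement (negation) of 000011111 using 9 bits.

Original: 000011111
Step 1 - Invert all bits: 111100000
Step 2 - Add 1: 111100001
Verification: 000011111 + 111100001 = 1000000000; discarding the end carry (carry out of the top bit) leaves the 9-bit value 000000000, as required for x + (-x)



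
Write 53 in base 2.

Using repeated division by 2:
53 ÷ 2 = 26 remainder 1
26 ÷ 2 = 13 remainder 0
13 ÷ 2 = 6 remainder 1
6 ÷ 2 = 3 remainder 0
3 ÷ 2 = 1 remainder 1
1 ÷ 2 = 0 remainder 1
Reading remainders bottom to top: 110101



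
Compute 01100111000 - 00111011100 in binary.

Method 1 - Direct subtraction (column by column from the right: bit − bit − borrow-in; if negative, add 2 and borrow 1 from the next column):
borrow: 01110111000
        01100111000
-       00111011100
-------------------
        00101011100

Method 2 - Add two's complement:
Two's complement of 00111011100: invert → 11000100011, add 1 → 11000100100
  01100111000
+ 11000100100
-------------
 100101011100  (end carry out of the top bit = 1)
Discarding the end carry: 00101011100
Decimal check:
  01100111000 = 512 + 256 + 32 + 16 + 8 = 824
  00111011100 = 256 + 128 + 64 + 16 + 8 + 4 = 476
  824 - 476 = 348, and 00101011100 = 256 + 64 + 16 + 8 + 4 = 348 ✓



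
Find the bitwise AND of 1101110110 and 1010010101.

AND: 1 only when both bits are 1
  1101110110
& 1010010101
------------
  1000010100
Decimal: 886 & 661 = 532



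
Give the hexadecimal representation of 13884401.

Using repeated division by 16 (digits 10–15 are A–F):
13884401 ÷ 16 = 867775 remainder 1
867775 ÷ 16 = 54235 remainder 15 (F)
54235 ÷ 16 = 3389 remainder 11 (B)
3389 ÷ 16 = 211 remainder 13 (D)
211 ÷ 16 = 13 remainder 3
13 ÷ 16 = 0 remainder 13 (D)
Reading remainders bottom to top: D3DBF1



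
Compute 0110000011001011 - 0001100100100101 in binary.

Method 1 - Direct subtraction (column by column from the right: bit − bit − borrow-in; if negative, add 2 and borrow 1 from the next column):
borrow: 0011111001001000
        0110000011001011
-       0001100100100101
------------------------
        0100011110100110

Method 2 - Add two's complement:
Two's complement of 0001100100100101: invert → 1110011011011010, add 1 → 1110011011011011
  0110000011001011
+ 1110011011011011
------------------
 10100011110100110  (end carry out of the top bit = 1)
Discarding the end carry: 0100011110100110
Decimal check:
  0110000011001011 = 16384 + 8192 + 128 + 64 + 8 + 2 + 1 = 24779
  0001100100100101 = 4096 + 2048 + 256 + 32 + 4 + 1 = 6437
  24779 - 6437 = 18342, and 0100011110100110 = 16384 + 1024 + 512 + 256 + 128 + 32 + 4 + 2 = 18342 ✓



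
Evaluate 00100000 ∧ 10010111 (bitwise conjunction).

AND: 1 only when both bits are 1
  00100000
& 10010111
----------
  00000000
Decimal: 32 & 151 = 0



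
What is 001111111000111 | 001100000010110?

OR: 1 when either bit is 1
  001111111000111
| 001100000010110
-----------------
  001111111010111
Decimal: 8135 | 6166 = 8151



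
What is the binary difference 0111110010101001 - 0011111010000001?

Method 1 - Direct subtraction (column by column from the right: bit − bit − borrow-in; if negative, add 2 and borrow 1 from the next column):
borrow: 0111110000000000
        0111110010101001
-       0011111010000001
------------------------
        0011111000101000

Method 2 - Add two's complement:
Two's complement of 0011111010000001: invert → 1100000101111110, add 1 → 1100000101111111
  0111110010101001
+ 1100000101111111
------------------
 10011111000101000  (end carry out of the top bit = 1)
Discarding the end carry: 0011111000101000
Decimal check:
  0111110010101001 = 16384 + 8192 + 4096 + 2048 + 1024 + 128 + 32 + 8 + 1 = 31913
  0011111010000001 = 8192 + 4096 + 2048 + 1024 + 512 + 128 + 1 = 16001
  31913 - 16001 = 15912, and 0011111000101000 = 8192 + 4096 + 2048 + 1024 + 512 + 32 + 8 = 15912 ✓

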